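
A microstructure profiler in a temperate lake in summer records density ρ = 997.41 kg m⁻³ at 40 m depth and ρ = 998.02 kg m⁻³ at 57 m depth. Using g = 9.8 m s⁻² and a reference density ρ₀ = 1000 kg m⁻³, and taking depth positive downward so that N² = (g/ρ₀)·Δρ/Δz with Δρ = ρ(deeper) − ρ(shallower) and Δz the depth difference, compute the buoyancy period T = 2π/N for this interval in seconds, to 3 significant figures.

335 s

Δρ = 998.02 − 997.41 = 0.61 kg m⁻³ over Δz = 57 − 40 = 17 m.
N² = (9.8/1000) × (0.61/17) = 3.5165 × 10⁻⁴ s⁻².
N = √(3.5165 × 10⁻⁴) = 0.018752 rad s⁻¹, so T = 2π/N = 335.07 s ≈ 335 s.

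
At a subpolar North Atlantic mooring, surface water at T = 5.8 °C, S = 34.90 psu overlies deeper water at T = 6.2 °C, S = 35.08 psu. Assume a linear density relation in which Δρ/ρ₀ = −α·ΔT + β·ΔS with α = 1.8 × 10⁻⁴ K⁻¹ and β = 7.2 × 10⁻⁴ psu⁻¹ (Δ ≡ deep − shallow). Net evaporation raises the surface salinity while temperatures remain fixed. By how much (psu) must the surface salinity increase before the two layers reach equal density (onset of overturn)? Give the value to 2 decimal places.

Neutral buoyancy requires −α(T_deep − T_surf) + β(S_deep − S_surf′) = 0.
S_surf′ = S_deep − (α/β)·ΔT = 35.08 − (1.8 × 10⁻⁴/7.2 × 10⁻⁴)·(+0.4) = 34.9800 psu.
Increase required: 34.9800 − 34.90 = 0.0800 psu.

0.08 psu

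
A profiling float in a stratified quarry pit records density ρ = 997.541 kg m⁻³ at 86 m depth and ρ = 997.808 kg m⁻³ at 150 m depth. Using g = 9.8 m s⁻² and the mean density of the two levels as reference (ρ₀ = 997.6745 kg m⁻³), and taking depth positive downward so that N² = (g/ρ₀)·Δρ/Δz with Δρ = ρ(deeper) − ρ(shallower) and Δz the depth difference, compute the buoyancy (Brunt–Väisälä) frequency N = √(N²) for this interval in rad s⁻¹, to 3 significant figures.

6.40 × 10⁻³ rad s⁻¹

Δρ = 997.808 − 997.541 = 0.267 kg m⁻³ over Δz = 150 − 86 = 64 m.
N² = (9.8/997.6745) × (0.267/64) = 4.0980 × 10⁻⁵ s⁻².
N = √(4.0980 × 10⁻⁵) = 6.4016 × 10⁻³ rad s⁻¹ ≈ 6.40 × 10⁻³ rad s⁻¹.
A positive N² confirms static stability across the interval.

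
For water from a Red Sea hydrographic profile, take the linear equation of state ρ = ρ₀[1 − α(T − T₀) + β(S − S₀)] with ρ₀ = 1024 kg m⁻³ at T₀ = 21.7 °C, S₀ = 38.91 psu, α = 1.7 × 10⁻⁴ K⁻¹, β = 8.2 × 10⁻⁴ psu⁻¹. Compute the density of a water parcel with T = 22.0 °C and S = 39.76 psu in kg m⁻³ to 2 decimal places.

T − T₀ = +0.3 K, S − S₀ = +0.85 psu.
Bracket = 1 − α·(+0.3) + β·(+0.85) = 1 + (6.46 × 10⁻⁴) = 1.0006460.
ρ = 1024 × 1.0006460 = 1024.66 kg m⁻³.

1024.66 kg m⁻³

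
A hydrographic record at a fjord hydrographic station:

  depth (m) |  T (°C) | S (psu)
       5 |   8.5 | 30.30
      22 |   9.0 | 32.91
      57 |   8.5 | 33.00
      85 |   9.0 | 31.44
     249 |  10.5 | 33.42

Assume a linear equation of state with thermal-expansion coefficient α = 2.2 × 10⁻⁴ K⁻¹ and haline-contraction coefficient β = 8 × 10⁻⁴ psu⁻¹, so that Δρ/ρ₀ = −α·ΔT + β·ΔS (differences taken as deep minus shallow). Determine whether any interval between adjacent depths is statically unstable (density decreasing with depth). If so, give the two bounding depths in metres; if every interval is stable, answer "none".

57–85 m

Evaluate Δρ/ρ₀ = −αΔT + βΔS across each adjacent pair:
  5–22 m: −αΔT+βΔS = −(2.2 × 10⁻⁴)(+0.5)+(8 × 10⁻⁴)(+2.61) = 2.0 × 10⁻³ → stable
  22–57 m: −αΔT+βΔS = −(2.2 × 10⁻⁴)(-0.5)+(8 × 10⁻⁴)(+0.09) = 1.8 × 10⁻⁴ → stable
  57–85 m: −αΔT+βΔS = −(2.2 × 10⁻⁴)(+0.5)+(8 × 10⁻⁴)(-1.56) = -1.4 × 10⁻³ → UNSTABLE
  85–249 m: −αΔT+βΔS = −(2.2 × 10⁻⁴)(+1.5)+(8 × 10⁻⁴)(+1.98) = 1.3 × 10⁻³ → stable
The 57–85 m interval has Δρ < 0: lighter water underlies denser water.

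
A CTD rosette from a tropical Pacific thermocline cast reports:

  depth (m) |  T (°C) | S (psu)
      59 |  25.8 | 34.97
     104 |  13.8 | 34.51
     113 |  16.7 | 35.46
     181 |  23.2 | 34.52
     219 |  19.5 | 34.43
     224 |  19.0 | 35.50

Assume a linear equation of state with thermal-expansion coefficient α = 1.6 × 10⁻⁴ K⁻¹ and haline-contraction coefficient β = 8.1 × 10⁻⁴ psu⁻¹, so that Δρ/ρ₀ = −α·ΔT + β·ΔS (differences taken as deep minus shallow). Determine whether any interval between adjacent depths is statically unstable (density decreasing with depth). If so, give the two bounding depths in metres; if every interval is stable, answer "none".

113–181 m

Evaluate Δρ/ρ₀ = −αΔT + βΔS across each adjacent pair:
  59–104 m: −αΔT+βΔS = −(1.6 × 10⁻⁴)(-12.0)+(8.1 × 10⁻⁴)(-0.46) = 1.5 × 10⁻³ → stable
  104–113 m: −αΔT+βΔS = −(1.6 × 10⁻⁴)(+2.9)+(8.1 × 10⁻⁴)(+0.95) = 3.1 × 10⁻⁴ → stable
  113–181 m: −αΔT+βΔS = −(1.6 × 10⁻⁴)(+6.5)+(8.1 × 10⁻⁴)(-0.94) = -1.8 × 10⁻³ → UNSTABLE
  181–219 m: −αΔT+βΔS = −(1.6 × 10⁻⁴)(-3.7)+(8.1 × 10⁻⁴)(-0.09) = 5.2 × 10⁻⁴ → stable
  219–224 m: −αΔT+βΔS = −(1.6 × 10⁻⁴)(-0.5)+(8.1 × 10⁻⁴)(+1.07) = 9.5 × 10⁻⁴ → stable
The 113–181 m interval has Δρ < 0: lighter water underlies denser water.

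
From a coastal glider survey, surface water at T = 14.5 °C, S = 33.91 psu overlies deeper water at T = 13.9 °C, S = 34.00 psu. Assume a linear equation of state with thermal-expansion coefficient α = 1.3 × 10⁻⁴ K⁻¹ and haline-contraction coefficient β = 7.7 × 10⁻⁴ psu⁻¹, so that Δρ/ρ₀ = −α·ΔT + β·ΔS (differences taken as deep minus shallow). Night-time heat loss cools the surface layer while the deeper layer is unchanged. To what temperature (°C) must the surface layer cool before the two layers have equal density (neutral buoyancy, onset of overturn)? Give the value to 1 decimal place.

13.4 °C

Neutral buoyancy requires Δρ = 0, i.e. −α(T_deep − T_surf′) + β(S_deep − S_surf) = 0.
T_surf′ = T_deep − (β/α)·ΔS = 13.9 − (7.7 × 10⁻⁴/1.3 × 10⁻⁴)·(+0.09) = 13.367 °C.
Cooling required: 14.5 − (13.367) = 1.133 °C.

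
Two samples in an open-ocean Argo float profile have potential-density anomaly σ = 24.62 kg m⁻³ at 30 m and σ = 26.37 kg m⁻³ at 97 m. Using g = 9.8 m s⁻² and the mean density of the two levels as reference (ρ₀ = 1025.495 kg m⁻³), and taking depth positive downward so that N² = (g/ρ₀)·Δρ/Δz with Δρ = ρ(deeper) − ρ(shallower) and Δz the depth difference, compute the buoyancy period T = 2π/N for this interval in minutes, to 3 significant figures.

6.63 min

Δρ = 1026.37 − 1024.62 = 1.75 kg m⁻³ over Δz = 97 − 30 = 67 m.
N² = (9.8/1025.495) × (1.75/67) = 2.4961 × 10⁻⁴ s⁻².
N = √(2.4961 × 10⁻⁴) = 0.015799 rad s⁻¹, so T = 2π/N = 397.70 s = 6.6283 min ≈ 6.63 min.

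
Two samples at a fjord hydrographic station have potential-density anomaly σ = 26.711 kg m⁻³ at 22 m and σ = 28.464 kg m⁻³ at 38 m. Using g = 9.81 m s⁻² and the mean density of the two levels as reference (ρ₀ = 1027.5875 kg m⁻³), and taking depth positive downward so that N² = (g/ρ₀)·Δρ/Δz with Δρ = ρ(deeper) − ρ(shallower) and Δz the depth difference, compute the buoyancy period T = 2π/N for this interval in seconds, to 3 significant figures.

194 s

Δρ = 1028.464 − 1026.711 = 1.753 kg m⁻³ over Δz = 38 − 22 = 16 m.
N² = (9.81/1027.5875) × (1.753/16) = 1.0460 × 10⁻³ s⁻².
N = √(1.0460 × 10⁻³) = 0.032342 rad s⁻¹, so T = 2π/N = 194.27 s ≈ 194 s.
A positive N² confirms static stability across the interval.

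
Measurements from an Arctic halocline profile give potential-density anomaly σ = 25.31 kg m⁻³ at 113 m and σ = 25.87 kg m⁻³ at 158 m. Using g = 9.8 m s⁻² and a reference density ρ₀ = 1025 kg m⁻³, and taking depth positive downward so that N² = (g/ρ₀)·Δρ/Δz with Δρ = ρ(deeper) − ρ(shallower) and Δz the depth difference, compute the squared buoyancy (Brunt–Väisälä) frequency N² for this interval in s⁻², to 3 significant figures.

1.19 × 10⁻⁴ s⁻²

Δρ = 1025.87 − 1025.31 = 0.56 kg m⁻³ over Δz = 158 − 113 = 45 m.
N² = (9.8/1025) × (0.56/45) = 1.1898 × 10⁻⁴ s⁻² ≈ 1.19 × 10⁻⁴ s⁻².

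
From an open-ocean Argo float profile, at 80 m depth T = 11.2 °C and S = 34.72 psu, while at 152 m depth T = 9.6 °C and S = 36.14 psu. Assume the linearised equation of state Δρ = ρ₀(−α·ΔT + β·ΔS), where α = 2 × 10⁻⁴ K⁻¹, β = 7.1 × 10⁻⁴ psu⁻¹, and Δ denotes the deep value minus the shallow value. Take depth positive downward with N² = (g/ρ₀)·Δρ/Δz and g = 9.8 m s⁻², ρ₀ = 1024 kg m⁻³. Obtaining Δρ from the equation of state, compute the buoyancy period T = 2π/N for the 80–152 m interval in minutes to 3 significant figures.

ΔT = -1.6 K, ΔS = +1.42 psu (deep − shallow).
Δρ/ρ₀ = −αΔT + βΔS = 3.20 × 10⁻⁴ + 1.0082 × 10⁻³ = 1.3282 × 10⁻³, so Δρ ≈ 1.360 kg m⁻³.
N² = (g/ρ₀)·Δρ/Δz = g·(Δρ/ρ₀)/Δz = 9.8 × 1.3282 × 10⁻³ / 72 = 1.8078 × 10⁻⁴ s⁻².
N = √(1.8078 × 10⁻⁴) = 0.013445 rad s⁻¹ → T = 2π/N = 467.33 s = 7.7888 min ≈ 7.79 min.

7.79 min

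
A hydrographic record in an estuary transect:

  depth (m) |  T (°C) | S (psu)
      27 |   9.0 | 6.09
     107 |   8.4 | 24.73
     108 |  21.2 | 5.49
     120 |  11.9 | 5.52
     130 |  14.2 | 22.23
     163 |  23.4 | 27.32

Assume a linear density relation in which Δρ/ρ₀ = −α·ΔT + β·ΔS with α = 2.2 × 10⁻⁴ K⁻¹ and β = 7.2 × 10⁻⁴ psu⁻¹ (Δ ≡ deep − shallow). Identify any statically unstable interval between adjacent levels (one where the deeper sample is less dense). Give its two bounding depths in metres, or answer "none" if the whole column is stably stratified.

Evaluate Δρ/ρ₀ = −αΔT + βΔS across each adjacent pair:
  27–107 m: −αΔT+βΔS = −(2.2 × 10⁻⁴)(-0.6)+(7.2 × 10⁻⁴)(+18.64) = 0.014 → stable
  107–108 m: −αΔT+βΔS = −(2.2 × 10⁻⁴)(+12.8)+(7.2 × 10⁻⁴)(-19.24) = -0.017 → UNSTABLE
  108–120 m: −αΔT+βΔS = −(2.2 × 10⁻⁴)(-9.3)+(7.2 × 10⁻⁴)(+0.03) = 2.1 × 10⁻³ → stable
  120–130 m: −αΔT+βΔS = −(2.2 × 10⁻⁴)(+2.3)+(7.2 × 10⁻⁴)(+16.71) = 0.012 → stable
  130–163 m: −αΔT+βΔS = −(2.2 × 10⁻⁴)(+9.2)+(7.2 × 10⁻⁴)(+5.09) = 1.6 × 10⁻³ → stable
The 107–108 m interval has Δρ < 0: lighter water underlies denser water.

107–108 m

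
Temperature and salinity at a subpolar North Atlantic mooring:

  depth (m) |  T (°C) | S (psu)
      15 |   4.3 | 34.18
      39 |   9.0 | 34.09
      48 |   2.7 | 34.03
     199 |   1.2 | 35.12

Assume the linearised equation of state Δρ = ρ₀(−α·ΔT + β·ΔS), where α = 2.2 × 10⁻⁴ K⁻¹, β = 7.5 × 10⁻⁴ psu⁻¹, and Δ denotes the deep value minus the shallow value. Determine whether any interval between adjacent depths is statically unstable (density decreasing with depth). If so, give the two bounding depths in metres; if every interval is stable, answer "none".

Evaluate Δρ/ρ₀ = −αΔT + βΔS across each adjacent pair:
  15–39 m: −αΔT+βΔS = −(2.2 × 10⁻⁴)(+4.7)+(7.5 × 10⁻⁴)(-0.09) = -1.1 × 10⁻³ → UNSTABLE
  39–48 m: −αΔT+βΔS = −(2.2 × 10⁻⁴)(-6.3)+(7.5 × 10⁻⁴)(-0.06) = 1.3 × 10⁻³ → stable
  48–199 m: −αΔT+βΔS = −(2.2 × 10⁻⁴)(-1.5)+(7.5 × 10⁻⁴)(+1.09) = 1.1 × 10⁻³ → stable
The 15–39 m interval has Δρ < 0: lighter water underlies denser water.

15–39 m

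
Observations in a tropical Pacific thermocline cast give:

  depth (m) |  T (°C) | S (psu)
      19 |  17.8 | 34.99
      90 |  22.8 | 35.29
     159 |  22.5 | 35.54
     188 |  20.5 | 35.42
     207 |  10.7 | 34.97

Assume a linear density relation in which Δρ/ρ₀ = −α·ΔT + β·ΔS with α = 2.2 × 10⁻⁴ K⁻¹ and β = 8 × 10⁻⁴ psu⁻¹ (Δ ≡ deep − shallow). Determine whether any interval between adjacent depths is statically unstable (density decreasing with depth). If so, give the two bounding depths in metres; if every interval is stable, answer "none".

19–90 m

Evaluate Δρ/ρ₀ = −αΔT + βΔS across each adjacent pair:
  19–90 m: −αΔT+βΔS = −(2.2 × 10⁻⁴)(+5.0)+(8 × 10⁻⁴)(+0.30) = -8.6 × 10⁻⁴ → UNSTABLE
  90–159 m: −αΔT+βΔS = −(2.2 × 10⁻⁴)(-0.3)+(8 × 10⁻⁴)(+0.25) = 2.7 × 10⁻⁴ → stable
  159–188 m: −αΔT+βΔS = −(2.2 × 10⁻⁴)(-2.0)+(8 × 10⁻⁴)(-0.12) = 3.4 × 10⁻⁴ → stable
  188–207 m: −αΔT+βΔS = −(2.2 × 10⁻⁴)(-9.8)+(8 × 10⁻⁴)(-0.45) = 1.8 × 10⁻³ → stable
The 19–90 m interval has Δρ < 0: lighter water underlies denser water.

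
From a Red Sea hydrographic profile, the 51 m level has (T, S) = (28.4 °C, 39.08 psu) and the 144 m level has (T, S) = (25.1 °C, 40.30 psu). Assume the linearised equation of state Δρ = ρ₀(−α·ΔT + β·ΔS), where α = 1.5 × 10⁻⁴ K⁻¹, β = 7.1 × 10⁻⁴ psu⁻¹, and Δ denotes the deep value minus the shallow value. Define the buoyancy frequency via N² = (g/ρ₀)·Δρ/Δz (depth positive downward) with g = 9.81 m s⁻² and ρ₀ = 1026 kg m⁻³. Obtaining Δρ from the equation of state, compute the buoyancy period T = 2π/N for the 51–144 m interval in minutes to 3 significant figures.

ΔT = -3.3 K, ΔS = +1.22 psu (deep − shallow).
Δρ/ρ₀ = −αΔT + βΔS = 4.95 × 10⁻⁴ + 8.662 × 10⁻⁴ = 1.3612 × 10⁻³, so Δρ ≈ 1.397 kg m⁻³.
N² = (g/ρ₀)·Δρ/Δz = g·(Δρ/ρ₀)/Δz = 9.81 × 1.3612 × 10⁻³ / 93 = 1.4358 × 10⁻⁴ s⁻².
N = √(1.4358 × 10⁻⁴) = 0.011982 rad s⁻¹ → T = 2π/N = 524.39 s = 8.7398 min ≈ 8.74 min.

8.74 min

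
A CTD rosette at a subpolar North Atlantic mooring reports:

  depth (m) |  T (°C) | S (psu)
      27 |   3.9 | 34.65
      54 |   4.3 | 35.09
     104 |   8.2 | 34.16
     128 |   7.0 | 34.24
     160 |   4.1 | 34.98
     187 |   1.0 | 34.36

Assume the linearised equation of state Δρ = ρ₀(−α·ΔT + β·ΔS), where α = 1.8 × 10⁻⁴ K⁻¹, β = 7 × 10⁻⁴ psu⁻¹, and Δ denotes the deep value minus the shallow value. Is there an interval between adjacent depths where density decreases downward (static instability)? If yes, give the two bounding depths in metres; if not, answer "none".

54–104 m

Evaluate Δρ/ρ₀ = −αΔT + βΔS across each adjacent pair:
  27–54 m: −αΔT+βΔS = −(1.8 × 10⁻⁴)(+0.4)+(7 × 10⁻⁴)(+0.44) = 2.4 × 10⁻⁴ → stable
  54–104 m: −αΔT+βΔS = −(1.8 × 10⁻⁴)(+3.9)+(7 × 10⁻⁴)(-0.93) = -1.4 × 10⁻³ → UNSTABLE
  104–128 m: −αΔT+βΔS = −(1.8 × 10⁻⁴)(-1.2)+(7 × 10⁻⁴)(+0.08) = 2.7 × 10⁻⁴ → stable
  128–160 m: −αΔT+βΔS = −(1.8 × 10⁻⁴)(-2.9)+(7 × 10⁻⁴)(+0.74) = 1.0 × 10⁻³ → stable
  160–187 m: −αΔT+βΔS = −(1.8 × 10⁻⁴)(-3.1)+(7 × 10⁻⁴)(-0.62) = 1.2 × 10⁻⁴ → stable
The 54–104 m interval has Δρ < 0: lighter water underlies denser water.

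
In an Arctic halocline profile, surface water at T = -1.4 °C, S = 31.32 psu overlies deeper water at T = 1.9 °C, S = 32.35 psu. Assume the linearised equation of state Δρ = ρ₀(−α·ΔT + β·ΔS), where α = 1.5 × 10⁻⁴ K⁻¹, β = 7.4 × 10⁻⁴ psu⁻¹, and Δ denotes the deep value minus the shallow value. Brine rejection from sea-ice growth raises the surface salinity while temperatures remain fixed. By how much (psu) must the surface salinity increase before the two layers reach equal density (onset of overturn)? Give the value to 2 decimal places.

Neutral buoyancy requires −α(T_deep − T_surf) + β(S_deep − S_surf′) = 0.
S_surf′ = S_deep − (α/β)·ΔT = 32.35 − (1.5 × 10⁻⁴/7.4 × 10⁻⁴)·(+3.3) = 31.6811 psu.
Increase required: 31.6811 − 31.32 = 0.3611 psu.

0.36 psu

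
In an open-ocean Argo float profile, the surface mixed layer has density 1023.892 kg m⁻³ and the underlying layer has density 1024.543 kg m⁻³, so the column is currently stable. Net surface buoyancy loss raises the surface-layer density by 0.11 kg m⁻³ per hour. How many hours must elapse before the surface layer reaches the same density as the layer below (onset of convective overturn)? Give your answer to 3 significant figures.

Density deficit of the surface layer: 1024.543 − 1023.892 = 0.651 kg m⁻³.
Required change = 0.651 / 0.11 = 5.92 hours.

5.92 hours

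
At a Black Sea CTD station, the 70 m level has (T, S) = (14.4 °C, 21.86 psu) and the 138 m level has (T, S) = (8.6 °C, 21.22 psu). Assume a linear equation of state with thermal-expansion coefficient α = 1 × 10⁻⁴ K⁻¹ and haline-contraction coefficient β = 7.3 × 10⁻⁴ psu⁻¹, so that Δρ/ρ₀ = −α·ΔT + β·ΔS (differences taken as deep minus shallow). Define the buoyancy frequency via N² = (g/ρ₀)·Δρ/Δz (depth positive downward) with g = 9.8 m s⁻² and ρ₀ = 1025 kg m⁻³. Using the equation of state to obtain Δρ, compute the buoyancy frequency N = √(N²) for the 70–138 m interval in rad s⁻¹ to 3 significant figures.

4.03 × 10⁻³ rad s⁻¹

ΔT = -5.8 K, ΔS = -0.64 psu (deep − shallow).
Δρ/ρ₀ = −αΔT + βΔS = 5.80 × 10⁻⁴ − 4.672 × 10⁻⁴ = 1.128 × 10⁻⁴, so Δρ ≈ 0.1156 kg m⁻³.
N² = (g/ρ₀)·Δρ/Δz = g·(Δρ/ρ₀)/Δz = 9.8 × 1.128 × 10⁻⁴ / 68 = 1.6256 × 10⁻⁵ s⁻².
N = √(1.6256 × 10⁻⁵) = 4.0319 × 10⁻³ rad s⁻¹ ≈ 4.03 × 10⁻³ rad s⁻¹.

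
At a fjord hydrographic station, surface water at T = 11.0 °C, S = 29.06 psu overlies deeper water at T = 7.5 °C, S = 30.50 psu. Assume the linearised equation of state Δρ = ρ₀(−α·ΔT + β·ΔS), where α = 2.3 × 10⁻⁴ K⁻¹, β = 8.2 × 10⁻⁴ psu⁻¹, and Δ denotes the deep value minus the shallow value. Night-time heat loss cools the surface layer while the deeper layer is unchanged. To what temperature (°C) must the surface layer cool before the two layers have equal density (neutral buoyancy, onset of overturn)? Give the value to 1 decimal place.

Neutral buoyancy requires Δρ = 0, i.e. −α(T_deep − T_surf′) + β(S_deep − S_surf) = 0.
T_surf′ = T_deep − (β/α)·ΔS = 7.5 − (8.2 × 10⁻⁴/2.3 × 10⁻⁴)·(+1.44) = 2.366 °C.
Cooling required: 11.0 − (2.366) = 8.634 °C.

2.4 °C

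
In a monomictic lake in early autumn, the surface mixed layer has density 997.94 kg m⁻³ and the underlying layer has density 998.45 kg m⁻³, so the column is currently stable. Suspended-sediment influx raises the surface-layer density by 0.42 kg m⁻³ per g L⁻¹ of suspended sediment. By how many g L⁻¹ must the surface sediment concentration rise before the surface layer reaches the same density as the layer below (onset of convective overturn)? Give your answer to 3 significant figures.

1.21 g L⁻¹

Density deficit of the surface layer: 998.45 − 997.94 = 0.51 kg m⁻³.
Required change = 0.51 / 0.42 = 1.21 g L⁻¹.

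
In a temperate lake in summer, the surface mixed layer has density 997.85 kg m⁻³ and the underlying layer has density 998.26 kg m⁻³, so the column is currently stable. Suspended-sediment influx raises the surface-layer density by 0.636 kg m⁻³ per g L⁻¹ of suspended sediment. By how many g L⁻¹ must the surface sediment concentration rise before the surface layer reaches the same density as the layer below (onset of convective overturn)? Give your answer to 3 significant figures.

0.645 g L⁻¹

Density deficit of the surface layer: 998.26 − 997.85 = 0.41 kg m⁻³.
Required change = 0.41 / 0.636 = 0.645 g L⁻¹.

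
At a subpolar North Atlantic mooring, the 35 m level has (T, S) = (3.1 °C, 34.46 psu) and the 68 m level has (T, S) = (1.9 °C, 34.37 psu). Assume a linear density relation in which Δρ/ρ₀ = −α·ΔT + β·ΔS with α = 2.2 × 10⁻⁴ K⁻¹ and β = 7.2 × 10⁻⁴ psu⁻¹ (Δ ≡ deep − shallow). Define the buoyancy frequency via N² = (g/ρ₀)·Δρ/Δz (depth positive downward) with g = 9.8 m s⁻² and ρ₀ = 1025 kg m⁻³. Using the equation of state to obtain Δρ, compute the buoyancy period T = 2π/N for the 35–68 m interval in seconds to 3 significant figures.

817 s

ΔT = -1.2 K, ΔS = -0.09 psu (deep − shallow).
Δρ/ρ₀ = −αΔT + βΔS = 2.64 × 10⁻⁴ − 6.48 × 10⁻⁵ = 1.992 × 10⁻⁴, so Δρ ≈ 0.2042 kg m⁻³.
N² = (g/ρ₀)·Δρ/Δz = g·(Δρ/ρ₀)/Δz = 9.8 × 1.992 × 10⁻⁴ / 33 = 5.9156 × 10⁻⁵ s⁻².
N = √(5.9156 × 10⁻⁵) = 7.6913 × 10⁻³ rad s⁻¹ → T = 2π/N = 816.92 s ≈ 817 s.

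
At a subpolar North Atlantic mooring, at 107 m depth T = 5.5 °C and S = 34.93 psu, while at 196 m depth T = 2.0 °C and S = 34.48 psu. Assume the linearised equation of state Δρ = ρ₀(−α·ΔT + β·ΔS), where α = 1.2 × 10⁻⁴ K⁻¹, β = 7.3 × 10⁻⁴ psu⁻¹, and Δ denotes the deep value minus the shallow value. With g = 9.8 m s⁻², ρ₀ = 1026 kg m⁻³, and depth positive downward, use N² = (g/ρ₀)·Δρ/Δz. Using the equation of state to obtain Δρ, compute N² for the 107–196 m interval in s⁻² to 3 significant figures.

1.01 × 10⁻⁵ s⁻²

ΔT = -3.5 K, ΔS = -0.45 psu (deep − shallow).
Δρ/ρ₀ = −αΔT + βΔS = 4.20 × 10⁻⁴ − 3.285 × 10⁻⁴ = 9.15 × 10⁻⁵, so Δρ ≈ 0.09388 kg m⁻³.
N² = (g/ρ₀)·Δρ/Δz = g·(Δρ/ρ₀)/Δz = 9.8 × 9.15 × 10⁻⁵ / 89 = 1.0075 × 10⁻⁵ s⁻² ≈ 1.01 × 10⁻⁵ s⁻².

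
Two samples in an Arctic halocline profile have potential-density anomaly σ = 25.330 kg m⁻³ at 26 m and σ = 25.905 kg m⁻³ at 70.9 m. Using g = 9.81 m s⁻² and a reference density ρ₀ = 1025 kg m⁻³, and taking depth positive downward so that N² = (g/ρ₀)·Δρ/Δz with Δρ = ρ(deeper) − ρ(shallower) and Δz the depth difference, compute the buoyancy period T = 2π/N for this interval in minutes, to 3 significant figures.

Δρ = 1025.905 − 1025.330 = 0.575 kg m⁻³ over Δz = 70.9 − 26 = 44.9 m.
N² = (9.81/1025) × (0.575/44.9) = 1.2257 × 10⁻⁴ s⁻².
N = √(1.2257 × 10⁻⁴) = 0.011071 rad s⁻¹, so T = 2π/N = 567.54 s = 9.4590 min ≈ 9.46 min.

9.46 min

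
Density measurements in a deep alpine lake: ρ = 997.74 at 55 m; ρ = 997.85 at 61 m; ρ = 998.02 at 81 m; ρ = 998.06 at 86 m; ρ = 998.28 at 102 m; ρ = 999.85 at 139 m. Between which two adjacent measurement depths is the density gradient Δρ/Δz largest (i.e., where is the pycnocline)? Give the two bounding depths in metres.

Compute the density gradient over each adjacent pair:
  55–61 m: Δρ/Δz = 0.11/6 = 0.018 kg m⁻⁴
  61–81 m: Δρ/Δz = 0.17/20 = 8.5 × 10⁻³ kg m⁻⁴
  81–86 m: Δρ/Δz = 0.04/5 = 8.0 × 10⁻³ kg m⁻⁴
  86–102 m: Δρ/Δz = 0.22/16 = 0.014 kg m⁻⁴
  102–139 m: Δρ/Δz = 1.57/37 = 0.042 kg m⁻⁴
The largest gradient is in the 102–139 m interval — the pycnocline.

102–139 m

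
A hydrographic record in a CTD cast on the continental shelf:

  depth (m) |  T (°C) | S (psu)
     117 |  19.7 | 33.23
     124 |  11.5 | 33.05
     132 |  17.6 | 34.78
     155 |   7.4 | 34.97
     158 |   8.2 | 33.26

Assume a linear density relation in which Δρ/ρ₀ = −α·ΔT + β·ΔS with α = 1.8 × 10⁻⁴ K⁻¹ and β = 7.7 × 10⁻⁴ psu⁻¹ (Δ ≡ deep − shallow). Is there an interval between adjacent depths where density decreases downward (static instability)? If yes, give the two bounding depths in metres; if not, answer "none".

Evaluate Δρ/ρ₀ = −αΔT + βΔS across each adjacent pair:
  117–124 m: −αΔT+βΔS = −(1.8 × 10⁻⁴)(-8.2)+(7.7 × 10⁻⁴)(-0.18) = 1.3 × 10⁻³ → stable
  124–132 m: −αΔT+βΔS = −(1.8 × 10⁻⁴)(+6.1)+(7.7 × 10⁻⁴)(+1.73) = 2.3 × 10⁻⁴ → stable
  132–155 m: −αΔT+βΔS = −(1.8 × 10⁻⁴)(-10.2)+(7.7 × 10⁻⁴)(+0.19) = 2.0 × 10⁻³ → stable
  155–158 m: −αΔT+βΔS = −(1.8 × 10⁻⁴)(+0.8)+(7.7 × 10⁻⁴)(-1.71) = -1.5 × 10⁻³ → UNSTABLE
The 155–158 m interval has Δρ < 0: lighter water underlies denser water.

155–158 m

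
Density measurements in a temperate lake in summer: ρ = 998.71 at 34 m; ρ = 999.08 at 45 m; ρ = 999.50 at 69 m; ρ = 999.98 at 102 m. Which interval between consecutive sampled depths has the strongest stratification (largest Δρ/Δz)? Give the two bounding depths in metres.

34–45 m

Compute the density gradient over each adjacent pair:
  34–45 m: Δρ/Δz = 0.37/11 = 0.034 kg m⁻⁴
  45–69 m: Δρ/Δz = 0.42/24 = 0.017 kg m⁻⁴
  69–102 m: Δρ/Δz = 0.48/33 = 0.015 kg m⁻⁴
The largest gradient is in the 34–45 m interval — the pycnocline.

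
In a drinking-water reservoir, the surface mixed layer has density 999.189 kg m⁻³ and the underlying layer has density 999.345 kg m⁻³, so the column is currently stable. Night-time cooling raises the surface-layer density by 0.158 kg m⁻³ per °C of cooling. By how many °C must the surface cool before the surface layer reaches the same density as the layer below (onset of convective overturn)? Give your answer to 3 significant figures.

Density deficit of the surface layer: 999.345 − 999.189 = 0.156 kg m⁻³.
Required change = 0.156 / 0.158 = 0.987 °C.

0.987 °C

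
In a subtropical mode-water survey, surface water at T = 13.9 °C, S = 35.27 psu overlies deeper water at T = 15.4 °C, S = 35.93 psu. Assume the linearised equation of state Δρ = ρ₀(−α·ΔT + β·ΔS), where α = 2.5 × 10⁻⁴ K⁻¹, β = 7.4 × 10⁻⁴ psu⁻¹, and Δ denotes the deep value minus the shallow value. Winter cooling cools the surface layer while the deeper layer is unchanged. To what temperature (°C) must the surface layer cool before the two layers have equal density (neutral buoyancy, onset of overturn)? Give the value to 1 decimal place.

Neutral buoyancy requires Δρ = 0, i.e. −α(T_deep − T_surf′) + β(S_deep − S_surf) = 0.
T_surf′ = T_deep − (β/α)·ΔS = 15.4 − (7.4 × 10⁻⁴/2.5 × 10⁻⁴)·(+0.66) = 13.446 °C.
Cooling required: 13.9 − (13.446) = 0.454 °C.

13.4 °C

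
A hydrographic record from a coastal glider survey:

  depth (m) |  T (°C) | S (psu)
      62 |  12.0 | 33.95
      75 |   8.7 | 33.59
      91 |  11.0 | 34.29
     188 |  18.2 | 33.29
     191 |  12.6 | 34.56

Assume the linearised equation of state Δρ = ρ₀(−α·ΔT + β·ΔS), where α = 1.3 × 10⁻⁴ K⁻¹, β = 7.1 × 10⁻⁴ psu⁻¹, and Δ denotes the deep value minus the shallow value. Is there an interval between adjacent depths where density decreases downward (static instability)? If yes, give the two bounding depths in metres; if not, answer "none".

Evaluate Δρ/ρ₀ = −αΔT + βΔS across each adjacent pair:
  62–75 m: −αΔT+βΔS = −(1.3 × 10⁻⁴)(-3.3)+(7.1 × 10⁻⁴)(-0.36) = 1.7 × 10⁻⁴ → stable
  75–91 m: −αΔT+βΔS = −(1.3 × 10⁻⁴)(+2.3)+(7.1 × 10⁻⁴)(+0.70) = 2.0 × 10⁻⁴ → stable
  91–188 m: −αΔT+βΔS = −(1.3 × 10⁻⁴)(+7.2)+(7.1 × 10⁻⁴)(-1.00) = -1.6 × 10⁻³ → UNSTABLE
  188–191 m: −αΔT+βΔS = −(1.3 × 10⁻⁴)(-5.6)+(7.1 × 10⁻⁴)(+1.27) = 1.6 × 10⁻³ → stable
The 91–188 m interval has Δρ < 0: lighter water underlies denser water.

91–188 m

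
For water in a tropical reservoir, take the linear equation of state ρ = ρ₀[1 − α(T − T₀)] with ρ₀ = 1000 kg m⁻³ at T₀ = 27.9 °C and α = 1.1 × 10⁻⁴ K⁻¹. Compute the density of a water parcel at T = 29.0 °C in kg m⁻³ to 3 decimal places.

T − T₀ = +1.1 K.
Bracket = 1 − α·(+1.1) = 1 + (-1.21 × 10⁻⁴) = 0.9998790.
ρ = 1000 × 0.9998790 = 999.879 kg m⁻³.

999.879 kg m⁻³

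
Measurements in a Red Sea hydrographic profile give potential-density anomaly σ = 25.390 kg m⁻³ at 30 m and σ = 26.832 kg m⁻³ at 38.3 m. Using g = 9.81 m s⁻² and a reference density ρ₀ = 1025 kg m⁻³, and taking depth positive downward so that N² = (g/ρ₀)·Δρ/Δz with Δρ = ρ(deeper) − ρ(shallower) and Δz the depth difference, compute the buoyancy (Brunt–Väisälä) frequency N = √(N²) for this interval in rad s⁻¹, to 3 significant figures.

Δρ = 1026.832 − 1025.390 = 1.442 kg m⁻³ over Δz = 38.3 − 30 = 8.3 m.
N² = (9.81/1025) × (1.442/8.3) = 1.6628 × 10⁻³ s⁻².
N = √(1.6628 × 10⁻³) = 0.040777 rad s⁻¹ ≈ 0.0408 rad s⁻¹.

0.0408 rad s⁻¹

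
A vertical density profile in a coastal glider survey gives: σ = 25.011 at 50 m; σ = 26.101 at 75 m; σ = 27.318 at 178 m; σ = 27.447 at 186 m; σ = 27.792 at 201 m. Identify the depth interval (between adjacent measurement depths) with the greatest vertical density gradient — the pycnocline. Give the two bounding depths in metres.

50–75 m

Compute the density gradient over each adjacent pair:
  50–75 m: Δρ/Δz = 1.090/25 = 0.044 kg m⁻⁴
  75–178 m: Δρ/Δz = 1.217/103 = 0.012 kg m⁻⁴
  178–186 m: Δρ/Δz = 0.129/8 = 0.016 kg m⁻⁴
  186–201 m: Δρ/Δz = 0.345/15 = 0.023 kg m⁻⁴
The largest gradient is in the 50–75 m interval — the pycnocline.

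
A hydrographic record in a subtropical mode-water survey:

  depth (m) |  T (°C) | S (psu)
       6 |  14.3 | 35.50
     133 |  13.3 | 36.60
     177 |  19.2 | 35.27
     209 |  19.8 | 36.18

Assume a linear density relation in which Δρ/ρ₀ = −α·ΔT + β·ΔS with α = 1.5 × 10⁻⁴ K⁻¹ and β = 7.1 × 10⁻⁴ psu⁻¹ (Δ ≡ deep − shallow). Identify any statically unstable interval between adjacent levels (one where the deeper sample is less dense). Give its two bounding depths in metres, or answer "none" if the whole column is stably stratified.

Evaluate Δρ/ρ₀ = −αΔT + βΔS across each adjacent pair:
  6–133 m: −αΔT+βΔS = −(1.5 × 10⁻⁴)(-1.0)+(7.1 × 10⁻⁴)(+1.10) = 9.3 × 10⁻⁴ → stable
  133–177 m: −αΔT+βΔS = −(1.5 × 10⁻⁴)(+5.9)+(7.1 × 10⁻⁴)(-1.33) = -1.8 × 10⁻³ → UNSTABLE
  177–209 m: −αΔT+βΔS = −(1.5 × 10⁻⁴)(+0.6)+(7.1 × 10⁻⁴)(+0.91) = 5.6 × 10⁻⁴ → stable
The 133–177 m interval has Δρ < 0: lighter water underlies denser water.

133–177 m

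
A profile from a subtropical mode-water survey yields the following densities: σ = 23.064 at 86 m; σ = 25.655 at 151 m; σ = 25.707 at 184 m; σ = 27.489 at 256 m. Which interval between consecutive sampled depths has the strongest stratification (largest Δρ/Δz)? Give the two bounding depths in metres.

86–151 m

Compute the density gradient over each adjacent pair:
  86–151 m: Δρ/Δz = 2.591/65 = 0.040 kg m⁻⁴
  151–184 m: Δρ/Δz = 0.052/33 = 1.6 × 10⁻³ kg m⁻⁴
  184–256 m: Δρ/Δz = 1.782/72 = 0.025 kg m⁻⁴
The largest gradient is in the 86–151 m interval — the pycnocline.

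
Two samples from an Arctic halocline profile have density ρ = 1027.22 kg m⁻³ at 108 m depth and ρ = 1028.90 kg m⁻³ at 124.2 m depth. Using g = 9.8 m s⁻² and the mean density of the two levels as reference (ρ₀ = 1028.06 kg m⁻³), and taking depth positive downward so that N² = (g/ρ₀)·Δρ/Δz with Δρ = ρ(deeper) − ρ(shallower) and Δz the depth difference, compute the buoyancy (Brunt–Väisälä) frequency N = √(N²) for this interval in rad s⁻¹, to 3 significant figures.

Δρ = 1028.90 − 1027.22 = 1.68 kg m⁻³ over Δz = 124.2 − 108 = 16.2 m.
N² = (9.8/1028.06) × (1.68/16.2) = 9.8856 × 10⁻⁴ s⁻².
N = √(9.8856 × 10⁻⁴) = 0.031441 rad s⁻¹ ≈ 0.0314 rad s⁻¹.

0.0314 rad s⁻¹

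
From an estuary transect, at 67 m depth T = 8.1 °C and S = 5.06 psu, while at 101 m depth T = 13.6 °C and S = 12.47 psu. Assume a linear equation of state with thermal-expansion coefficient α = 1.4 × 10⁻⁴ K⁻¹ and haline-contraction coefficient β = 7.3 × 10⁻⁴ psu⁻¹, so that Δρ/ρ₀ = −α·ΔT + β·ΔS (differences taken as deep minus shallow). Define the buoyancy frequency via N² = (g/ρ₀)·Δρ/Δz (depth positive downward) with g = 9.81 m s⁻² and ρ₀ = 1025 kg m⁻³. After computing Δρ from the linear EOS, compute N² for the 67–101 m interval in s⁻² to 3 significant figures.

ΔT = +5.5 K, ΔS = +7.41 psu (deep − shallow).
Δρ/ρ₀ = −αΔT + βΔS = -7.70 × 10⁻⁴ + 5.4093 × 10⁻³ = 4.6393 × 10⁻³, so Δρ ≈ 4.755 kg m⁻³.
N² = (g/ρ₀)·Δρ/Δz = g·(Δρ/ρ₀)/Δz = 9.81 × 4.6393 × 10⁻³ / 34 = 1.3386 × 10⁻³ s⁻² ≈ 1.34 × 10⁻³ s⁻².

1.34 × 10⁻³ s⁻²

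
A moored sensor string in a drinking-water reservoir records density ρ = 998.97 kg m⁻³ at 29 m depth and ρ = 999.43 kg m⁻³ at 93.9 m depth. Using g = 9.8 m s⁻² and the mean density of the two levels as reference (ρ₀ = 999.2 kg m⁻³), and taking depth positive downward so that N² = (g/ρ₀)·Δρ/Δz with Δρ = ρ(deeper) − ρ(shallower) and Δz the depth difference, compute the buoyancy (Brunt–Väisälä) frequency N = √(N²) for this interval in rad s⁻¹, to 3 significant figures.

8.34 × 10⁻³ rad s⁻¹

Δρ = 999.43 − 998.97 = 0.46 kg m⁻³ over Δz = 93.9 − 29 = 64.9 m.
N² = (9.8/999.2) × (0.46/64.9) = 6.9516 × 10⁻⁵ s⁻².
N = √(6.9516 × 10⁻⁵) = 8.3376 × 10⁻³ rad s⁻¹ ≈ 8.34 × 10⁻³ rad s⁻¹.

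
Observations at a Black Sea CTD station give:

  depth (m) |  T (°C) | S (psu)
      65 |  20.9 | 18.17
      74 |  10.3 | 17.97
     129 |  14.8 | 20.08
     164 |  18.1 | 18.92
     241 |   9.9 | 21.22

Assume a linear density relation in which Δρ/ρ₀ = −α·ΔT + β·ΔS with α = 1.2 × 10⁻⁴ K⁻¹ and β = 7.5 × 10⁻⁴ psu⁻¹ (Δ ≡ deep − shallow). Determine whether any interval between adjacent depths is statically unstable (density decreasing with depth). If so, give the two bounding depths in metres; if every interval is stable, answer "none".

Evaluate Δρ/ρ₀ = −αΔT + βΔS across each adjacent pair:
  65–74 m: −αΔT+βΔS = −(1.2 × 10⁻⁴)(-10.6)+(7.5 × 10⁻⁴)(-0.20) = 1.1 × 10⁻³ → stable
  74–129 m: −αΔT+βΔS = −(1.2 × 10⁻⁴)(+4.5)+(7.5 × 10⁻⁴)(+2.11) = 1.0 × 10⁻³ → stable
  129–164 m: −αΔT+βΔS = −(1.2 × 10⁻⁴)(+3.3)+(7.5 × 10⁻⁴)(-1.16) = -1.3 × 10⁻³ → UNSTABLE
  164–241 m: −αΔT+βΔS = −(1.2 × 10⁻⁴)(-8.2)+(7.5 × 10⁻⁴)(+2.30) = 2.7 × 10⁻³ → stable
The 129–164 m interval has Δρ < 0: lighter water underlies denser water.

129–164 m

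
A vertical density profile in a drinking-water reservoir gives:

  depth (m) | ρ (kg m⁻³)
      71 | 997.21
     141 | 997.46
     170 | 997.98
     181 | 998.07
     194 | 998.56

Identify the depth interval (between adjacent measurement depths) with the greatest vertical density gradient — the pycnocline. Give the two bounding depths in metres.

Compute the density gradient over each adjacent pair:
  71–141 m: Δρ/Δz = 0.25/70 = 3.6 × 10⁻³ kg m⁻⁴
  141–170 m: Δρ/Δz = 0.52/29 = 0.018 kg m⁻⁴
  170–181 m: Δρ/Δz = 0.09/11 = 8.2 × 10⁻³ kg m⁻⁴
  181–194 m: Δρ/Δz = 0.49/13 = 0.038 kg m⁻⁴
The largest gradient is in the 181–194 m interval — the pycnocline.

181–194 m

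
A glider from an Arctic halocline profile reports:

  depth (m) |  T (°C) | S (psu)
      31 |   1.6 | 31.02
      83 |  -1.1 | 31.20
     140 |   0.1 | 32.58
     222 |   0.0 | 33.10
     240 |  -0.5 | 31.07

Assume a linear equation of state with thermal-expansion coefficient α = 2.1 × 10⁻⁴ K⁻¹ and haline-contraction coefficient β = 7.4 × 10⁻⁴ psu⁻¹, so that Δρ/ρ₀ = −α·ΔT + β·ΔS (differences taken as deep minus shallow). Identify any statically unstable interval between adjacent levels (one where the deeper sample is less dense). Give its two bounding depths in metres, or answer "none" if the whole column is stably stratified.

Evaluate Δρ/ρ₀ = −αΔT + βΔS across each adjacent pair:
  31–83 m: −αΔT+βΔS = −(2.1 × 10⁻⁴)(-2.7)+(7.4 × 10⁻⁴)(+0.18) = 7.0 × 10⁻⁴ → stable
  83–140 m: −αΔT+βΔS = −(2.1 × 10⁻⁴)(+1.2)+(7.4 × 10⁻⁴)(+1.38) = 7.7 × 10⁻⁴ → stable
  140–222 m: −αΔT+βΔS = −(2.1 × 10⁻⁴)(-0.1)+(7.4 × 10⁻⁴)(+0.52) = 4.1 × 10⁻⁴ → stable
  222–240 m: −αΔT+βΔS = −(2.1 × 10⁻⁴)(-0.5)+(7.4 × 10⁻⁴)(-2.03) = -1.4 × 10⁻³ → UNSTABLE
The 222–240 m interval has Δρ < 0: lighter water underlies denser water.

222–240 m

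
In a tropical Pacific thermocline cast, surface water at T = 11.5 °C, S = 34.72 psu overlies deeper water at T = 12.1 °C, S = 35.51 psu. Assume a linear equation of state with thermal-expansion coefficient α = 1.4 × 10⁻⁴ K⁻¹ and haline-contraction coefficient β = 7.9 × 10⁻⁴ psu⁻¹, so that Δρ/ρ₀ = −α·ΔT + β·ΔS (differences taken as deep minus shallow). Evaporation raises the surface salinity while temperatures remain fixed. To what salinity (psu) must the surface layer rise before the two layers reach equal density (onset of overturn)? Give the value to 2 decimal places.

35.40 psu

Neutral buoyancy requires −α(T_deep − T_surf) + β(S_deep − S_surf′) = 0.
S_surf′ = S_deep − (α/β)·ΔT = 35.51 − (1.4 × 10⁻⁴/7.9 × 10⁻⁴)·(+0.6) = 35.4037 psu.
Increase required: 35.4037 − 34.72 = 0.6837 psu.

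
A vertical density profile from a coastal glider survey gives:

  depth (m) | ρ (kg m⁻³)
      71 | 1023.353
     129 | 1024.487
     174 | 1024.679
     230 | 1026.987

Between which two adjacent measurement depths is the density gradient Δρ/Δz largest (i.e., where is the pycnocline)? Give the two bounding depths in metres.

174–230 m

Compute the density gradient over each adjacent pair:
  71–129 m: Δρ/Δz = 1.134/58 = 0.020 kg m⁻⁴
  129–174 m: Δρ/Δz = 0.192/45 = 4.3 × 10⁻³ kg m⁻⁴
  174–230 m: Δρ/Δz = 2.308/56 = 0.041 kg m⁻⁴
The largest gradient is in the 174–230 m interval — the pycnocline.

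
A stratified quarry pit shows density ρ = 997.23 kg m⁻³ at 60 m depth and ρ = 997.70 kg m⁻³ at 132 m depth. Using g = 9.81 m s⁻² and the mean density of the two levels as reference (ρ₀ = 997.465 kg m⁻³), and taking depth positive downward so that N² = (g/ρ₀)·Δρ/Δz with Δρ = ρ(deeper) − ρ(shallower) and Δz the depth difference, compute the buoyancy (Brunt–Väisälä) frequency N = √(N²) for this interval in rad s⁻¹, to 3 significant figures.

8.01 × 10⁻³ rad s⁻¹

Δρ = 997.70 − 997.23 = 0.47 kg m⁻³ over Δz = 132 − 60 = 72 m.
N² = (9.81/997.465) × (0.47/72) = 6.4200 × 10⁻⁵ s⁻².
N = √(6.4200 × 10⁻⁵) = 8.0125 × 10⁻³ rad s⁻¹ ≈ 8.01 × 10⁻³ rad s⁻¹.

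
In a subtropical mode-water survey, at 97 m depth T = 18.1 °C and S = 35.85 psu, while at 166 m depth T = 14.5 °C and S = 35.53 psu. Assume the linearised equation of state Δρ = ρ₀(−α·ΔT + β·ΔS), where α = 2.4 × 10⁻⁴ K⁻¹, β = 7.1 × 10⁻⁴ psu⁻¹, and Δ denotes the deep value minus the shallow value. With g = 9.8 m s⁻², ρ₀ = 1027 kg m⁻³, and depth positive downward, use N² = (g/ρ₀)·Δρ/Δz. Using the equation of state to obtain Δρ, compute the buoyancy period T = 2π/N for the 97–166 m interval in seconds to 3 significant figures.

ΔT = -3.6 K, ΔS = -0.32 psu (deep − shallow).
Δρ/ρ₀ = −αΔT + βΔS = 8.64 × 10⁻⁴ − 2.272 × 10⁻⁴ = 6.368 × 10⁻⁴, so Δρ ≈ 0.6540 kg m⁻³.
N² = (g/ρ₀)·Δρ/Δz = g·(Δρ/ρ₀)/Δz = 9.8 × 6.368 × 10⁻⁴ / 69 = 9.0444 × 10⁻⁵ s⁻².
N = √(9.0444 × 10⁻⁵) = 9.5102 × 10⁻³ rad s⁻¹ → T = 2π/N = 660.68 s ≈ 661 s.

661 s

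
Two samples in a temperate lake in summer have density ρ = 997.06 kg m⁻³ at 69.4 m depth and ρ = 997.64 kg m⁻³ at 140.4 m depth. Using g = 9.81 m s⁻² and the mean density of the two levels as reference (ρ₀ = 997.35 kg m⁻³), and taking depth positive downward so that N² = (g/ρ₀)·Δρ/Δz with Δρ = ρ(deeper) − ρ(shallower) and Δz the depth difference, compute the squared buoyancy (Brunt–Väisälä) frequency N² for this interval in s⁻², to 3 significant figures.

8.04 × 10⁻⁵ s⁻²

Δρ = 997.64 − 997.06 = 0.58 kg m⁻³ over Δz = 140.4 − 69.4 = 71 m.
N² = (9.81/997.35) × (0.58/71) = 8.0351 × 10⁻⁵ s⁻² ≈ 8.04 × 10⁻⁵ s⁻².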